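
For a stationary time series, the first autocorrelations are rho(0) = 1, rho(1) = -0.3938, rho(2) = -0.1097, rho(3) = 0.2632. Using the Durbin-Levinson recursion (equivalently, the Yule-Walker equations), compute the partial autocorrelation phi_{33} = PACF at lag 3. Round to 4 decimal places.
\phi_{33} = 0.1090

The PACF at lag k is phi_{kk}, the last component of the solution
to the Yule-Walker system G_k phi = r_k where
  (G_k)_{ij} = rho(|i - j|), (r_k)_i = rho(i), i,j = 1..k.
Equivalently, Durbin-Levinson gives phi_{kk} iteratively:
  phi_{11} = rho(1)
  phi_{kk} = [rho(k) - sum_{j=1..k-1} phi_{k-1,j} rho(k-j)]
            / [1 - sum_{j=1..k-1} phi_{k-1,j} rho(j)],
  phi_{k,j} = phi_{k-1,j} - phi_{kk} phi_{k-1,k-j},  j = 1..k-1.
Step k = 1:
  phi_11 = rho(1) = -0.3938.
Step k = 2:
  phi_22 = [rho(2) - phi_11 rho(1)] / [1 - phi_11 rho(1)] = [-0.1097 - (-0.3938)(-0.3938)] / [1 - (-0.3938)(-0.3938)]
         = -0.26477844 / 0.84492156 = -0.313376.
  Update: phi_21 = phi_11 - phi_22 phi_11 = -0.3938 - (-0.313376)(-0.3938) = -0.517208.
Step k = 3:
  phi_33 = [rho(3) - phi_21 rho(2) - phi_22 rho(1)] / [1 - phi_21 rho(1) - phi_22 rho(2)]
    numerator   = 0.2632 - (-0.517208)(-0.1097) - (-0.313376)(-0.3938) = 0.08305472
    denominator = 1 - (-0.517208)(-0.3938) - (-0.313376)(-0.1097) = 0.76194626
  phi_33 = 0.08305472 / 0.76194626 = 0.109.
Therefore phi_{33} = 0.1090.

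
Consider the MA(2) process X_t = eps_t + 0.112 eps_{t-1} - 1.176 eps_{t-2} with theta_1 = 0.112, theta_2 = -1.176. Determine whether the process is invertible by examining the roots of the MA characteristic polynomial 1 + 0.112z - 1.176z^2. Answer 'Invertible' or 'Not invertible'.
\text{Not invertible}

The MA(q) characteristic polynomial is P(z) = 1 + 0.112z - 1.176z^2.
Invertibility requires all roots to lie outside the unit circle, i.e. |z| > 1 for every root.
Set 1 + (0.112) z + (-1.176) z^2 = 0, i.e. a z^2 + b z + c = 0 with a = -1.176, b = 0.112, c = 1.
Discriminant D = b^2 - 4ac = (0.112)^2 - 4*(-1.176)*1 = 0.012544 - (-4.704) = 4.716544.
D >= 0, so the roots are real: z = (-b +/- sqrt(D)) / (2a) = (-0.112 +/- 2.171761) / (-2.352).
  z_1 = (-0.112 + 2.171761) / (-2.352) = -0.8757,   |z_1| = 0.8757.
  z_2 = (-0.112 - 2.171761) / (-2.352) = 0.971,   |z_2| = 0.971.
Moduli of all roots: 0.8757, 0.9710.
All moduli strictly greater than 1? No.
Verdict: Not invertible.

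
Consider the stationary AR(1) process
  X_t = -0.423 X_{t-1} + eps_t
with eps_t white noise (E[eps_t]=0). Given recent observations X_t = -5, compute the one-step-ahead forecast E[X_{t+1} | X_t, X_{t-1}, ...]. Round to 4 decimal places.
E[X_{t+1} \mid \mathcal F_t] = 2.1150

For an AR(p) model X_t = c + sum_i phi_i X_{t-i} + eps_t, the
one-step-ahead conditional mean is
  E[X_{t+1} | X_t, ...] = c + sum_i phi_i X_{t+1-i}.
Substitute known values:
  E[X_{t+1} | ...] = (-0.423) * (-5)
                   = 2.1150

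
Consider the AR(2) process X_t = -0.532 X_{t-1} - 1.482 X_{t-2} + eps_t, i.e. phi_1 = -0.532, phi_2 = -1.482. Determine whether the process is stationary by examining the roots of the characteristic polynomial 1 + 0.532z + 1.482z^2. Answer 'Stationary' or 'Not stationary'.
\text{Not stationary}

The AR(p) characteristic polynomial is P(z) = 1 + 0.532z + 1.482z^2.
Stationarity requires all roots to lie outside the unit circle, i.e. |z| > 1 for every root.
Set 1 + (0.532) z + (1.482) z^2 = 0, i.e. a z^2 + b z + c = 0 with a = 1.482, b = 0.532, c = 1.
Discriminant D = b^2 - 4ac = (0.532)^2 - 4*(1.482)*1 = 0.283024 - (5.928) = -5.644976.
D < 0, so the roots are the complex-conjugate pair z = (-b +/- i sqrt(-D)) / (2a) = -0.1795 +/- 0.8016i.
For a conjugate pair |z|^2 = z * conj(z) = (product of roots) = c/a = 1/(1.482) = 0.674764, so |z| = sqrt(0.674764) = 0.8214 for both roots.
Moduli of all roots: 0.8214, 0.8214.
All moduli strictly greater than 1? No.
Verdict: Not stationary.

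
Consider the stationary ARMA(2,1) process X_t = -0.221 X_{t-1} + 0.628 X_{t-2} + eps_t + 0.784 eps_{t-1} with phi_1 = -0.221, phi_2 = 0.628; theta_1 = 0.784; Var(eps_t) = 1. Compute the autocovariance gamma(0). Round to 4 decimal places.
\gamma(0) = 1.7433

Multiply the model equation by X_{t-k} and take expectations. With theta_0 = psi_0 = 1 and psi_j the MA(infinity) weights, this gives
  gamma(k) - sum_i phi_i gamma(k-i) = c_k,
  c_k = sigma^2 * sum_{j=k..q} theta_j psi_{j-k}   (c_k = 0 for k > q),
using gamma(-m) = gamma(m).
psi-weights needed (psi_j = theta_j + sum_i phi_i psi_{j-i}):
  psi_1 = theta_1 + phi_1 = 0.784 + (-0.221) = 0.563
Right-hand sides:
  c_0 = sigma^2 (1 + theta_1 psi_1) = 1 * (1 + (0.784)(0.563)) = 1 * 1.441392 = 1.441392
  c_1 = sigma^2 theta_1 = 1 * (0.784) = 0.784
  c_2 = 0
Equations for k = 0, 1, 2 (AR order 2, c_2 = 0):
  (E0) gamma(0) = phi_1 gamma(1) + phi_2 gamma(2) + c_0
  (E1) gamma(1) = phi_1 gamma(0) + phi_2 gamma(1) + c_1
  (E2) gamma(2) = phi_1 gamma(1) + phi_2 gamma(0)
From (E1): gamma(1) = A gamma(0) + B with
  A = phi_1 / (1 - phi_2) = -0.221 / 0.372 = -0.594086,   B = c_1 / (1 - phi_2) = 0.784 / 0.372 = 2.107527.
Insert (E2) into (E0): gamma(0) (1 - phi_2^2) = phi_1 (1 + phi_2) gamma(1) + c_0.
  phi_1 (1 + phi_2) = (-0.221)(1.628) = -0.359788,   1 - phi_2^2 = 0.605616.
Replace gamma(1) by A gamma(0) + B and collect gamma(0):
  gamma(0) [0.605616 - (-0.359788)(-0.594086)] = (-0.359788)(2.107527) + 1.441392
  gamma(0) * 0.391871 = 0.683129
  gamma(0) = 0.683129 / 0.391871 = 1.74325.
Therefore gamma(0) = 1.7433 (to 4 decimal places).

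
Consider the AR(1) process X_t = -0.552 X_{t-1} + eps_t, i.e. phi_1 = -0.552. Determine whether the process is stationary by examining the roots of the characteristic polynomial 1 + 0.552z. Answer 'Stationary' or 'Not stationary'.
\text{Stationary}

The AR(p) characteristic polynomial is P(z) = 1 + 0.552z.
Stationarity requires all roots to lie outside the unit circle, i.e. |z| > 1 for every root.
This is linear in z: 1 + (0.552) z = 0  =>  z = -1/(0.552) = -1.811594,  |z| = 1.811594.
Moduli of all roots: 1.8116.
All moduli strictly greater than 1? Yes.
Verdict: Stationary.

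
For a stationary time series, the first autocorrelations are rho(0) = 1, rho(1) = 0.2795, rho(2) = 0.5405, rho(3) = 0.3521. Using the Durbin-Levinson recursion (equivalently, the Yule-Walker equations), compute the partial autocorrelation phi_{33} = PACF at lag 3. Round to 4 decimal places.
\phi_{33} = 0.1980

The PACF at lag k is phi_{kk}, the last component of the solution
to the Yule-Walker system G_k phi = r_k where
  (G_k)_{ij} = rho(|i - j|), (r_k)_i = rho(i), i,j = 1..k.
Equivalently, Durbin-Levinson gives phi_{kk} iteratively:
  phi_{11} = rho(1)
  phi_{kk} = [rho(k) - sum_{j=1..k-1} phi_{k-1,j} rho(k-j)]
            / [1 - sum_{j=1..k-1} phi_{k-1,j} rho(j)],
  phi_{k,j} = phi_{k-1,j} - phi_{kk} phi_{k-1,k-j},  j = 1..k-1.
Step k = 1:
  phi_11 = rho(1) = 0.2795.
Step k = 2:
  phi_22 = [rho(2) - phi_11 rho(1)] / [1 - phi_11 rho(1)] = [0.5405 - (0.2795)(0.2795)] / [1 - (0.2795)(0.2795)]
         = 0.46237975 / 0.92187975 = 0.501562.
  Update: phi_21 = phi_11 - phi_22 phi_11 = 0.2795 - (0.501562)(0.2795) = 0.139313.
Step k = 3:
  phi_33 = [rho(3) - phi_21 rho(2) - phi_22 rho(1)] / [1 - phi_21 rho(1) - phi_22 rho(2)]
    numerator   = 0.3521 - (0.139313)(0.5405) - (0.501562)(0.2795) = 0.13661453
    denominator = 1 - (0.139313)(0.2795) - (0.501562)(0.5405) = 0.68996769
  phi_33 = 0.13661453 / 0.68996769 = 0.198.
Therefore phi_{33} = 0.1980.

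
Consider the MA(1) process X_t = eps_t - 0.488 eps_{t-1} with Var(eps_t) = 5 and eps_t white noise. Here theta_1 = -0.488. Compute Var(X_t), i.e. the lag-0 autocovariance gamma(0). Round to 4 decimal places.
\gamma(0) = 6.1907

For an MA(q) process X_t = eps_t + sum_i theta_i eps_{t-i} with
Var(eps_t) = sigma^2, the variance is
  gamma(0) = sigma^2 * (1 + sum_i theta_i^2).
  sum_i theta_i^2 = (-0.488)^2 = 0.238144.
  gamma(0) = 5 * (1 + 0.238144) = 5 * 1.238144 = 6.19072, which rounds to 6.1907.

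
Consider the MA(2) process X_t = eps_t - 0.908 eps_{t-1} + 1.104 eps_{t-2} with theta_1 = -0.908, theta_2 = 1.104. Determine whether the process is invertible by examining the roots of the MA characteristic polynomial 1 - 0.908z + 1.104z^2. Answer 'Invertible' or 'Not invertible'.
\text{Not invertible}

The MA(q) characteristic polynomial is P(z) = 1 - 0.908z + 1.104z^2.
Invertibility requires all roots to lie outside the unit circle, i.e. |z| > 1 for every root.
Set 1 + (-0.908) z + (1.104) z^2 = 0, i.e. a z^2 + b z + c = 0 with a = 1.104, b = -0.908, c = 1.
Discriminant D = b^2 - 4ac = (-0.908)^2 - 4*(1.104)*1 = 0.824464 - (4.416) = -3.591536.
D < 0, so the roots are the complex-conjugate pair z = (-b +/- i sqrt(-D)) / (2a) = 0.4112 +/- 0.8583i.
For a conjugate pair |z|^2 = z * conj(z) = (product of roots) = c/a = 1/(1.104) = 0.905797, so |z| = sqrt(0.905797) = 0.9517 for both roots.
Moduli of all roots: 0.9517, 0.9517.
All moduli strictly greater than 1? No.
Verdict: Not invertible.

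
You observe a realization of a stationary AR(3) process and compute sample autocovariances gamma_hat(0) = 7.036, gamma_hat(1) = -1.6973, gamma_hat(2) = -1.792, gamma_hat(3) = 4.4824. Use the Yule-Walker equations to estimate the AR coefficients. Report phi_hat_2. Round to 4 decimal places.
\hat\phi_{2} = -0.1500

The Yule-Walker equations for an AR(p) process read, in matrix form,
  Gamma_p phi = r_p,   with   (Gamma_p)_{ij} = gamma(|i - j|),
                       (r_p)_i = gamma(i),   i,j = 1..p.
Substitute the sample gammas (Toeplitz matrix and right-hand side of size 3):
  Gamma_p = [[7.036, -1.6973, -1.792], [-1.6973, 7.036, -1.6973], [-1.792, -1.6973, 7.036]]
  r_p     = [-1.6973, -1.792, 4.4824]
Written out (R1..R3):
  (R1) 7.036 phi_1 - 1.6973 phi_2 - 1.792 phi_3 = -1.6973
  (R2) -1.6973 phi_1 + 7.036 phi_2 - 1.6973 phi_3 = -1.792
  (R3) -1.792 phi_1 - 1.6973 phi_2 + 7.036 phi_3 = 4.4824
Gaussian elimination:
  R2 <- R2 - (-1.6973/7.036) R1 = R2 - (-0.241231) R1:  6.626559 phi_2 - 2.129586 phi_3 = -2.201441
  R3 <- R3 - (-1.792/7.036) R1 = R3 - (-0.25469) R1:  -2.129586 phi_2 + 6.579595 phi_3 = 4.050114
  R3 <- R3 - (-2.129586/6.626559) R2 = R3 - (-0.321371) R2:  5.895208 phi_3 = 3.342634
Back-substitution:
  phi_hat_3 = 3.342634 / 5.895208 = 0.567009
  phi_hat_2 = (-2.201441 - (-2.129586)(0.567009)) / 6.626559 = -0.149994
  phi_hat_1 = (-1.6973 - (-1.6973)(-0.149994) - (-1.792)(0.567009)) / 7.036 = -0.133003
So phi_hat = [-0.1330, -0.1500, 0.5670].
Therefore phi_hat_2 = -0.1500.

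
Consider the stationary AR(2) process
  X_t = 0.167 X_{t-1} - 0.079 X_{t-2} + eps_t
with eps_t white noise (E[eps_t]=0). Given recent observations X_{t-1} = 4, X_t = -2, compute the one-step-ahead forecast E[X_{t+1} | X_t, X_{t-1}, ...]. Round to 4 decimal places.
E[X_{t+1} \mid \mathcal F_t] = -0.6500

For an AR(p) model X_t = c + sum_i phi_i X_{t-i} + eps_t, the
one-step-ahead conditional mean is
  E[X_{t+1} | X_t, ...] = c + sum_i phi_i X_{t+1-i}.
Substitute known values:
  E[X_{t+1} | ...] = (0.167) * (-2) + (-0.079) * (4)
                   = -0.6500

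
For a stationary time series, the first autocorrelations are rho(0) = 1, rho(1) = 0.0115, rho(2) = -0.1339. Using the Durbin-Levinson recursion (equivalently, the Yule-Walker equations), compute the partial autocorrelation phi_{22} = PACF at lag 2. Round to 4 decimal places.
\phi_{22} = -0.1340

The PACF at lag k is phi_{kk}, the last component of the solution
to the Yule-Walker system G_k phi = r_k where
  (G_k)_{ij} = rho(|i - j|), (r_k)_i = rho(i), i,j = 1..k.
Equivalently, Durbin-Levinson gives phi_{kk} iteratively:
  phi_{11} = rho(1)
  phi_{kk} = [rho(k) - sum_{j=1..k-1} phi_{k-1,j} rho(k-j)]
            / [1 - sum_{j=1..k-1} phi_{k-1,j} rho(j)],
  phi_{k,j} = phi_{k-1,j} - phi_{kk} phi_{k-1,k-j},  j = 1..k-1.
Step k = 1:
  phi_11 = rho(1) = 0.0115.
Step k = 2:
  phi_22 = [rho(2) - phi_11 rho(1)] / [1 - phi_11 rho(1)] = [-0.1339 - (0.0115)(0.0115)] / [1 - (0.0115)(0.0115)]
         = -0.13403225 / 0.99986775 = -0.134.
Therefore phi_{22} = -0.1340.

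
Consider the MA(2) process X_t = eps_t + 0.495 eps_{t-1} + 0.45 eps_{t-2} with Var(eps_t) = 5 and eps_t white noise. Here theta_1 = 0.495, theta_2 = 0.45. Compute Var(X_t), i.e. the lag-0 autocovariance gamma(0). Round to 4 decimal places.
\gamma(0) = 7.2376

For an MA(q) process X_t = eps_t + sum_i theta_i eps_{t-i} with
Var(eps_t) = sigma^2, the variance is
  gamma(0) = sigma^2 * (1 + sum_i theta_i^2).
  sum_i theta_i^2 = (0.495)^2 + (0.45)^2 = 0.245025 + 0.2025 = 0.447525.
  gamma(0) = 5 * (1 + 0.447525) = 5 * 1.447525 = 7.237625, which rounds to 7.2376.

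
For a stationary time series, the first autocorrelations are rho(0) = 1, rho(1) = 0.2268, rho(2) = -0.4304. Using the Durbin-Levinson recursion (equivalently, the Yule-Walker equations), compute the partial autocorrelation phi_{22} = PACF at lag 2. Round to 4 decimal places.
\phi_{22} = -0.5080

The PACF at lag k is phi_{kk}, the last component of the solution
to the Yule-Walker system G_k phi = r_k where
  (G_k)_{ij} = rho(|i - j|), (r_k)_i = rho(i), i,j = 1..k.
Equivalently, Durbin-Levinson gives phi_{kk} iteratively:
  phi_{11} = rho(1)
  phi_{kk} = [rho(k) - sum_{j=1..k-1} phi_{k-1,j} rho(k-j)]
            / [1 - sum_{j=1..k-1} phi_{k-1,j} rho(j)],
  phi_{k,j} = phi_{k-1,j} - phi_{kk} phi_{k-1,k-j},  j = 1..k-1.
Step k = 1:
  phi_11 = rho(1) = 0.2268.
Step k = 2:
  phi_22 = [rho(2) - phi_11 rho(1)] / [1 - phi_11 rho(1)] = [-0.4304 - (0.2268)(0.2268)] / [1 - (0.2268)(0.2268)]
         = -0.48183824 / 0.94856176 = -0.508.
Therefore phi_{22} = -0.5080.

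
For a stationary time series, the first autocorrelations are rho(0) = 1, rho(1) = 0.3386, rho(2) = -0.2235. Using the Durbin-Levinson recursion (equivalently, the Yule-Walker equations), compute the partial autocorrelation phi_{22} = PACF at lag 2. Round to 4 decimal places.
\phi_{22} = -0.3819

The PACF at lag k is phi_{kk}, the last component of the solution
to the Yule-Walker system G_k phi = r_k where
  (G_k)_{ij} = rho(|i - j|), (r_k)_i = rho(i), i,j = 1..k.
Equivalently, Durbin-Levinson gives phi_{kk} iteratively:
  phi_{11} = rho(1)
  phi_{kk} = [rho(k) - sum_{j=1..k-1} phi_{k-1,j} rho(k-j)]
            / [1 - sum_{j=1..k-1} phi_{k-1,j} rho(j)],
  phi_{k,j} = phi_{k-1,j} - phi_{kk} phi_{k-1,k-j},  j = 1..k-1.
Step k = 1:
  phi_11 = rho(1) = 0.3386.
Step k = 2:
  phi_22 = [rho(2) - phi_11 rho(1)] / [1 - phi_11 rho(1)] = [-0.2235 - (0.3386)(0.3386)] / [1 - (0.3386)(0.3386)]
         = -0.33814996 / 0.88535004 = -0.3819.
Therefore phi_{22} = -0.3819.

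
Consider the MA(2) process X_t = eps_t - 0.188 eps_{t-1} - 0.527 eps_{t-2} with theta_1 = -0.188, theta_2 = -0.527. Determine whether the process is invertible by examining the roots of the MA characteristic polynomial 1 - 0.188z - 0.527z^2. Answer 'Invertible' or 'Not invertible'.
\text{Invertible}

The MA(q) characteristic polynomial is P(z) = 1 - 0.188z - 0.527z^2.
Invertibility requires all roots to lie outside the unit circle, i.e. |z| > 1 for every root.
Set 1 + (-0.188) z + (-0.527) z^2 = 0, i.e. a z^2 + b z + c = 0 with a = -0.527, b = -0.188, c = 1.
Discriminant D = b^2 - 4ac = (-0.188)^2 - 4*(-0.527)*1 = 0.035344 - (-2.108) = 2.143344.
D >= 0, so the roots are real: z = (-b +/- sqrt(D)) / (2a) = (0.188 +/- 1.464016) / (-1.054).
  z_1 = (0.188 + 1.464016) / (-1.054) = -1.5674,   |z_1| = 1.5674.
  z_2 = (0.188 - 1.464016) / (-1.054) = 1.2106,   |z_2| = 1.2106.
Moduli of all roots: 1.5674, 1.2106.
All moduli strictly greater than 1? Yes.
Verdict: Invertible.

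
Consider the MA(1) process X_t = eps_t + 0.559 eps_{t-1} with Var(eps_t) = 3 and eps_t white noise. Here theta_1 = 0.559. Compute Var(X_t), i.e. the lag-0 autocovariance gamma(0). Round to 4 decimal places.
\gamma(0) = 3.9374

For an MA(q) process X_t = eps_t + sum_i theta_i eps_{t-i} with
Var(eps_t) = sigma^2, the variance is
  gamma(0) = sigma^2 * (1 + sum_i theta_i^2).
  sum_i theta_i^2 = (0.559)^2 = 0.312481.
  gamma(0) = 3 * (1 + 0.312481) = 3 * 1.312481 = 3.937443, which rounds to 3.9374.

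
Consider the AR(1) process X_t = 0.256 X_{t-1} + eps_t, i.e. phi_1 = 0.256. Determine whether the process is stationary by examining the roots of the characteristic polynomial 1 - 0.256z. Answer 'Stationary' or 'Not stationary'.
\text{Stationary}

The AR(p) characteristic polynomial is P(z) = 1 - 0.256z.
Stationarity requires all roots to lie outside the unit circle, i.e. |z| > 1 for every root.
This is linear in z: 1 + (-0.256) z = 0  =>  z = -1/(-0.256) = 3.90625,  |z| = 3.90625.
Moduli of all roots: 3.9062.
All moduli strictly greater than 1? Yes.
Verdict: Stationary.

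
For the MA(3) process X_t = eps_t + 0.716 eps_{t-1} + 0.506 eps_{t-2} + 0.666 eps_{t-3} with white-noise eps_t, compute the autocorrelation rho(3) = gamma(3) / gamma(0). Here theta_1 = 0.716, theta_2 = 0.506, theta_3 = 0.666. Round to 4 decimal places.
\rho(3) = 0.3011

For an MA(q) process with theta_0 = 1, the autocovariance is
  gamma(k) = sigma^2 * sum_{i=0..q-k} theta_i * theta_{i+k},
and rho(k) = gamma(k) / gamma(0). Sigma^2 cancels.
  numerator   = (1)*(0.666) = 0.666.
  denominator = (1)^2 + (0.716)^2 + (0.506)^2 + (0.666)^2 = 2.212248.
  rho(3) = 0.666 / 2.212248 = 0.3011.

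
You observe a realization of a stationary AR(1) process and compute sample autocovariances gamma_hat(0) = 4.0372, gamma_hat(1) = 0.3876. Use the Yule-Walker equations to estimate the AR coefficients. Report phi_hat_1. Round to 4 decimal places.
\hat\phi_{1} = 0.0960

The Yule-Walker equations for an AR(p) process read, in matrix form,
  Gamma_p phi = r_p,   with   (Gamma_p)_{ij} = gamma(|i - j|),
                       (r_p)_i = gamma(i),   i,j = 1..p.
Substitute the sample gammas (Toeplitz matrix and right-hand side of size 1):
  Gamma_p = [[4.0372]]
  r_p     = [0.3876]
With p = 1 this is the single equation gamma(0) phi_1 = gamma(1):
  phi_hat_1 = gamma(1) / gamma(0) = 0.3876 / 4.0372 = 0.0960.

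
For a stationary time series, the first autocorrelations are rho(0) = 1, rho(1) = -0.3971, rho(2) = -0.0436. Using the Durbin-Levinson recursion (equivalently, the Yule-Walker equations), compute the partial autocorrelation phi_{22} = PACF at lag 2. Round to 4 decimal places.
\phi_{22} = -0.2390

The PACF at lag k is phi_{kk}, the last component of the solution
to the Yule-Walker system G_k phi = r_k where
  (G_k)_{ij} = rho(|i - j|), (r_k)_i = rho(i), i,j = 1..k.
Equivalently, Durbin-Levinson gives phi_{kk} iteratively:
  phi_{11} = rho(1)
  phi_{kk} = [rho(k) - sum_{j=1..k-1} phi_{k-1,j} rho(k-j)]
            / [1 - sum_{j=1..k-1} phi_{k-1,j} rho(j)],
  phi_{k,j} = phi_{k-1,j} - phi_{kk} phi_{k-1,k-j},  j = 1..k-1.
Step k = 1:
  phi_11 = rho(1) = -0.3971.
Step k = 2:
  phi_22 = [rho(2) - phi_11 rho(1)] / [1 - phi_11 rho(1)] = [-0.0436 - (-0.3971)(-0.3971)] / [1 - (-0.3971)(-0.3971)]
         = -0.20128841 / 0.84231159 = -0.239.
Therefore phi_{22} = -0.2390.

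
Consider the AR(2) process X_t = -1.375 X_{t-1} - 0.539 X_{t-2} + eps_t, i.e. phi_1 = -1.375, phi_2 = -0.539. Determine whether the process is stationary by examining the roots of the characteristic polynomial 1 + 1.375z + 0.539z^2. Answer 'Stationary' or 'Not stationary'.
\text{Stationary}

The AR(p) characteristic polynomial is P(z) = 1 + 1.375z + 0.539z^2.
Stationarity requires all roots to lie outside the unit circle, i.e. |z| > 1 for every root.
Set 1 + (1.375) z + (0.539) z^2 = 0, i.e. a z^2 + b z + c = 0 with a = 0.539, b = 1.375, c = 1.
Discriminant D = b^2 - 4ac = (1.375)^2 - 4*(0.539)*1 = 1.890625 - (2.156) = -0.265375.
D < 0, so the roots are the complex-conjugate pair z = (-b +/- i sqrt(-D)) / (2a) = -1.2755 +/- 0.4779i.
For a conjugate pair |z|^2 = z * conj(z) = (product of roots) = c/a = 1/(0.539) = 1.855288, so |z| = sqrt(1.855288) = 1.3621 for both roots.
Moduli of all roots: 1.3621, 1.3621.
All moduli strictly greater than 1? Yes.
Verdict: Stationary.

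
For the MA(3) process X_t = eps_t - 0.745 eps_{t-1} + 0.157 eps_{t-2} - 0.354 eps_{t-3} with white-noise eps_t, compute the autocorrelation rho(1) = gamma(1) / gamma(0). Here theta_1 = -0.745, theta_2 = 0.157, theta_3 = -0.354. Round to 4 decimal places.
\rho(1) = -0.5382

For an MA(q) process with theta_0 = 1, the autocovariance is
  gamma(k) = sigma^2 * sum_{i=0..q-k} theta_i * theta_{i+k},
and rho(k) = gamma(k) / gamma(0). Sigma^2 cancels.
  numerator   = (1)*(-0.745) + (-0.745)*(0.157) + (0.157)*(-0.354) = -0.917543.
  denominator = (1)^2 + (-0.745)^2 + (0.157)^2 + (-0.354)^2 = 1.70499.
  rho(1) = -0.917543 / 1.70499 = -0.5382.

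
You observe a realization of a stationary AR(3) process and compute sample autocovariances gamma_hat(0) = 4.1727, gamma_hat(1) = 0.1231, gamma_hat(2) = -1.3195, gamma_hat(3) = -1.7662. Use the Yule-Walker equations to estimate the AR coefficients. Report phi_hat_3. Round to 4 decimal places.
\hat\phi_{3} = -0.4470

The Yule-Walker equations for an AR(p) process read, in matrix form,
  Gamma_p phi = r_p,   with   (Gamma_p)_{ij} = gamma(|i - j|),
                       (r_p)_i = gamma(i),   i,j = 1..p.
Substitute the sample gammas (Toeplitz matrix and right-hand side of size 3):
  Gamma_p = [[4.1727, 0.1231, -1.3195], [0.1231, 4.1727, 0.1231], [-1.3195, 0.1231, 4.1727]]
  r_p     = [0.1231, -1.3195, -1.7662]
Written out (R1..R3):
  (R1) 4.1727 phi_1 + 0.1231 phi_2 - 1.3195 phi_3 = 0.1231
  (R2) 0.1231 phi_1 + 4.1727 phi_2 + 0.1231 phi_3 = -1.3195
  (R3) -1.3195 phi_1 + 0.1231 phi_2 + 4.1727 phi_3 = -1.7662
Gaussian elimination:
  R2 <- R2 - (0.1231/4.1727) R1 = R2 - (0.029501) R1:  4.169068 phi_2 + 0.162027 phi_3 = -1.323132
  R3 <- R3 - (-1.3195/4.1727) R1 = R3 - (-0.316222) R1:  0.162027 phi_2 + 3.755445 phi_3 = -1.727273
  R3 <- R3 - (0.162027/4.169068) R2 = R3 - (0.038864) R2:  3.749148 phi_3 = -1.675851
Back-substitution:
  phi_hat_3 = -1.675851 / 3.749148 = -0.446995
  phi_hat_2 = (-1.323132 - (0.162027)(-0.446995)) / 4.169068 = -0.299997
  phi_hat_1 = (0.1231 - (0.1231)(-0.299997) - (-1.3195)(-0.446995)) / 4.1727 = -0.102998
So phi_hat = [-0.1030, -0.3000, -0.4470].
Therefore phi_hat_3 = -0.4470.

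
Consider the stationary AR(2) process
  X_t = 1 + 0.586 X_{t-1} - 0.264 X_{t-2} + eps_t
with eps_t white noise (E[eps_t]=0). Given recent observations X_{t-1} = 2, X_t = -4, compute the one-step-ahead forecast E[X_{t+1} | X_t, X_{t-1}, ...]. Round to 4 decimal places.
E[X_{t+1} \mid \mathcal F_t] = -1.8720

For an AR(p) model X_t = c + sum_i phi_i X_{t-i} + eps_t, the
one-step-ahead conditional mean is
  E[X_{t+1} | X_t, ...] = c + sum_i phi_i X_{t+1-i}.
Substitute known values:
  E[X_{t+1} | ...] = 1 + (0.586) * (-4) + (-0.264) * (2)
                   = -1.8720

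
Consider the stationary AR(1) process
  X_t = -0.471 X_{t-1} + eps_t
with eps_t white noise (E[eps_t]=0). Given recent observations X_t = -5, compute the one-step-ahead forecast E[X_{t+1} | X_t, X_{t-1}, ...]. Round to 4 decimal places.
E[X_{t+1} \mid \mathcal F_t] = 2.3550

For an AR(p) model X_t = c + sum_i phi_i X_{t-i} + eps_t, the
one-step-ahead conditional mean is
  E[X_{t+1} | X_t, ...] = c + sum_i phi_i X_{t+1-i}.
Substitute known values:
  E[X_{t+1} | ...] = (-0.471) * (-5)
                   = 2.3550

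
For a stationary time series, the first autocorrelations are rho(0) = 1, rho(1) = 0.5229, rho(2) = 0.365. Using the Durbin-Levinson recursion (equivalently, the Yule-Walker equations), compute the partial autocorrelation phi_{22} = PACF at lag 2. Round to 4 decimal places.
\phi_{22} = 0.1260

The PACF at lag k is phi_{kk}, the last component of the solution
to the Yule-Walker system G_k phi = r_k where
  (G_k)_{ij} = rho(|i - j|), (r_k)_i = rho(i), i,j = 1..k.
Equivalently, Durbin-Levinson gives phi_{kk} iteratively:
  phi_{11} = rho(1)
  phi_{kk} = [rho(k) - sum_{j=1..k-1} phi_{k-1,j} rho(k-j)]
            / [1 - sum_{j=1..k-1} phi_{k-1,j} rho(j)],
  phi_{k,j} = phi_{k-1,j} - phi_{kk} phi_{k-1,k-j},  j = 1..k-1.
Step k = 1:
  phi_11 = rho(1) = 0.5229.
Step k = 2:
  phi_22 = [rho(2) - phi_11 rho(1)] / [1 - phi_11 rho(1)] = [0.365 - (0.5229)(0.5229)] / [1 - (0.5229)(0.5229)]
         = 0.09157559 / 0.72657559 = 0.126.
Therefore phi_{22} = 0.1260.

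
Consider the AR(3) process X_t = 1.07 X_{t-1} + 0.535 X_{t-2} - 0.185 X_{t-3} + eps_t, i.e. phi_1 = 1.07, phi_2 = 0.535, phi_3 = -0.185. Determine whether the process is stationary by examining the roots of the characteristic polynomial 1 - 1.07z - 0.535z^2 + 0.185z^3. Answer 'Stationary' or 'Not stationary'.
\text{Not stationary}

The AR(p) characteristic polynomial is P(z) = 1 - 1.07z - 0.535z^2 + 0.185z^3.
Stationarity requires all roots to lie outside the unit circle, i.e. |z| > 1 for every root.
Degree 3: look for a simple real root z0 first, then factor out (1 - z/z0) and solve the remaining quadratic.
Testing z0 = 4: P(4) = 1 + (-1.07)(4) + (-0.535)(4)^2 + (0.185)(4)^3
  = 1 + (-4.28) + (-8.56) + (11.84) = 0.  So z_0 = 4 is a root, |z_0| = 4.
Divide out the factor (1 - 0.25 z) = (1 - z/z0) (since 1/z0 = 0.25):
  P(z) = (1 - 0.25 z)(1 + (-0.82) z + (-0.74) z^2)
  [check: z-coef -0.82 - (0.25) = -1.07; z^2-coef -0.74 - (0.25)(-0.82) = -0.535; z^3-coef -(0.25)(-0.74) = 0.185.]
Remaining roots from the quadratic factor 1 + (-0.82) z + (-0.74) z^2:
  Set 1 + (-0.82) z + (-0.74) z^2 = 0, i.e. a z^2 + b z + c = 0 with a = -0.74, b = -0.82, c = 1.
  Discriminant D = b^2 - 4ac = (-0.82)^2 - 4*(-0.74)*1 = 0.6724 - (-2.96) = 3.6324.
  D >= 0, so the roots are real: z = (-b +/- sqrt(D)) / (2a) = (0.82 +/- 1.905886) / (-1.48).
    z_1 = (0.82 + 1.905886) / (-1.48) = -1.8418,   |z_1| = 1.8418.
    z_2 = (0.82 - 1.905886) / (-1.48) = 0.7337,   |z_2| = 0.7337.
Moduli of all roots: 4.0000, 1.8418, 0.7337.
All moduli strictly greater than 1? No.
Verdict: Not stationary.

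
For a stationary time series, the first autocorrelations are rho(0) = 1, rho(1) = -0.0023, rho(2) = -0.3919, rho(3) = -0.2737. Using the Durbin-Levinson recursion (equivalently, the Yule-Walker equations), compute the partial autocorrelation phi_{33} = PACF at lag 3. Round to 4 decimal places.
\phi_{33} = -0.3259

The PACF at lag k is phi_{kk}, the last component of the solution
to the Yule-Walker system G_k phi = r_k where
  (G_k)_{ij} = rho(|i - j|), (r_k)_i = rho(i), i,j = 1..k.
Equivalently, Durbin-Levinson gives phi_{kk} iteratively:
  phi_{11} = rho(1)
  phi_{kk} = [rho(k) - sum_{j=1..k-1} phi_{k-1,j} rho(k-j)]
            / [1 - sum_{j=1..k-1} phi_{k-1,j} rho(j)],
  phi_{k,j} = phi_{k-1,j} - phi_{kk} phi_{k-1,k-j},  j = 1..k-1.
Step k = 1:
  phi_11 = rho(1) = -0.0023.
Step k = 2:
  phi_22 = [rho(2) - phi_11 rho(1)] / [1 - phi_11 rho(1)] = [-0.3919 - (-0.0023)(-0.0023)] / [1 - (-0.0023)(-0.0023)]
         = -0.39190529 / 0.99999471 = -0.391907.
  Update: phi_21 = phi_11 - phi_22 phi_11 = -0.0023 - (-0.391907)(-0.0023) = -0.003201.
Step k = 3:
  phi_33 = [rho(3) - phi_21 rho(2) - phi_22 rho(1)] / [1 - phi_21 rho(1) - phi_22 rho(2)]
    numerator   = -0.2737 - (-0.003201)(-0.3919) - (-0.391907)(-0.0023) = -0.27585601
    denominator = 1 - (-0.003201)(-0.0023) - (-0.391907)(-0.3919) = 0.84640414
  phi_33 = -0.27585601 / 0.84640414 = -0.3259.
Therefore phi_{33} = -0.3259.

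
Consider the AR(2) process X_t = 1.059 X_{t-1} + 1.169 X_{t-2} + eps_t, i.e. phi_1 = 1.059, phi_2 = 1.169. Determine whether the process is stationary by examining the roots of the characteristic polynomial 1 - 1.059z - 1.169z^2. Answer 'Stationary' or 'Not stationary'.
\text{Not stationary}

The AR(p) characteristic polynomial is P(z) = 1 - 1.059z - 1.169z^2.
Stationarity requires all roots to lie outside the unit circle, i.e. |z| > 1 for every root.
Set 1 + (-1.059) z + (-1.169) z^2 = 0, i.e. a z^2 + b z + c = 0 with a = -1.169, b = -1.059, c = 1.
Discriminant D = b^2 - 4ac = (-1.059)^2 - 4*(-1.169)*1 = 1.121481 - (-4.676) = 5.797481.
D >= 0, so the roots are real: z = (-b +/- sqrt(D)) / (2a) = (1.059 +/- 2.407796) / (-2.338).
  z_1 = (1.059 + 2.407796) / (-2.338) = -1.4828,   |z_1| = 1.4828.
  z_2 = (1.059 - 2.407796) / (-2.338) = 0.5769,   |z_2| = 0.5769.
Moduli of all roots: 1.4828, 0.5769.
All moduli strictly greater than 1? No.
Verdict: Not stationary.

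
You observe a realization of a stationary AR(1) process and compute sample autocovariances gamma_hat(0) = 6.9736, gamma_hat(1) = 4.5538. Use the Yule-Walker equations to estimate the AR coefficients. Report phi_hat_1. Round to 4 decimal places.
\hat\phi_{1} = 0.6530

The Yule-Walker equations for an AR(p) process read, in matrix form,
  Gamma_p phi = r_p,   with   (Gamma_p)_{ij} = gamma(|i - j|),
                       (r_p)_i = gamma(i),   i,j = 1..p.
Substitute the sample gammas (Toeplitz matrix and right-hand side of size 1):
  Gamma_p = [[6.9736]]
  r_p     = [4.5538]
With p = 1 this is the single equation gamma(0) phi_1 = gamma(1):
  phi_hat_1 = gamma(1) / gamma(0) = 4.5538 / 6.9736 = 0.6530.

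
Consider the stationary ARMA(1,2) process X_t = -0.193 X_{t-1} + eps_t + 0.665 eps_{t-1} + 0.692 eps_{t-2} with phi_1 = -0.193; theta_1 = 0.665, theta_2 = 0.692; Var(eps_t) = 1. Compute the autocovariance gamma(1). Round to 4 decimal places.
\gamma(1) = 0.6832

Multiply the model equation by X_{t-k} and take expectations. With theta_0 = psi_0 = 1 and psi_j the MA(infinity) weights, this gives
  gamma(k) - sum_i phi_i gamma(k-i) = c_k,
  c_k = sigma^2 * sum_{j=k..q} theta_j psi_{j-k}   (c_k = 0 for k > q),
using gamma(-m) = gamma(m).
psi-weights needed (psi_j = theta_j + sum_i phi_i psi_{j-i}):
  psi_1 = theta_1 + phi_1 = 0.665 + (-0.193) = 0.472
  psi_2 = theta_2 + phi_1 psi_1 = 0.692 + (-0.193)(0.472) = 0.600904
Right-hand sides:
  c_0 = sigma^2 (1 + theta_1 psi_1 + theta_2 psi_2) = 1 * (1 + (0.665)(0.472) + (0.692)(0.600904)) = 1 * 1.729706 = 1.729706
  c_1 = sigma^2 (theta_1 + theta_2 psi_1) = 1 * (0.665 + (0.692)(0.472)) = 0.991624
  c_2 = sigma^2 theta_2 = 1 * (0.692) = 0.692
Equations for k = 0 and k = 1 (AR order 1):
  gamma(0) = phi_1 gamma(1) + c_0
  gamma(1) = phi_1 gamma(0) + c_1
Substituting the second into the first: gamma(0) (1 - phi_1^2) = c_0 + phi_1 c_1, so
  gamma(0) = (c_0 + phi_1 c_1) / (1 - phi_1^2) = (1.729706 + (-0.193)(0.991624)) / (1 - (-0.193)^2) = 1.538322 / 0.962751 = 1.59784.
  gamma(1) = phi_1 gamma(0) + c_1 = (-0.193)(1.59784) + (0.991624) = 0.683241.
Therefore gamma(1) = 0.6832 (to 4 decimal places).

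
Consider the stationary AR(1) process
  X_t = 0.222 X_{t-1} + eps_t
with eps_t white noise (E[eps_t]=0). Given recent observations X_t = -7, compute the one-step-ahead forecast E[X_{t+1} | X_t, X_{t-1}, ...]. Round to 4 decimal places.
E[X_{t+1} \mid \mathcal F_t] = -1.5540

For an AR(p) model X_t = c + sum_i phi_i X_{t-i} + eps_t, the
one-step-ahead conditional mean is
  E[X_{t+1} | X_t, ...] = c + sum_i phi_i X_{t+1-i}.
Substitute known values:
  E[X_{t+1} | ...] = (0.222) * (-7)
                   = -1.5540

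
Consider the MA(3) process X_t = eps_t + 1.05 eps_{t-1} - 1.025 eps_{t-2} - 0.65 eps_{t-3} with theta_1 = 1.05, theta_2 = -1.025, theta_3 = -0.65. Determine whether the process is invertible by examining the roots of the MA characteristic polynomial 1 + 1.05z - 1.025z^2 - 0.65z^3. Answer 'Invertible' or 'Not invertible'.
\text{Not invertible}

The MA(q) characteristic polynomial is P(z) = 1 + 1.05z - 1.025z^2 - 0.65z^3.
Invertibility requires all roots to lie outside the unit circle, i.e. |z| > 1 for every root.
Degree 3: look for a simple real root z0 first, then factor out (1 - z/z0) and solve the remaining quadratic.
Testing z0 = -2: P(-2) = 1 + (1.05)(-2) + (-1.025)(-2)^2 + (-0.65)(-2)^3
  = 1 + (-2.1) + (-4.1) + (5.2) = 0.  So z_0 = -2 is a root, |z_0| = 2.
Divide out the factor (1 + 0.5 z) = (1 - z/z0) (since 1/z0 = -0.5):
  P(z) = (1 + 0.5 z)(1 + (0.55) z + (-1.3) z^2)
  [check: z-coef 0.55 - (-0.5) = 1.05; z^2-coef -1.3 - (-0.5)(0.55) = -1.025; z^3-coef -(-0.5)(-1.3) = -0.65.]
Remaining roots from the quadratic factor 1 + (0.55) z + (-1.3) z^2:
  Set 1 + (0.55) z + (-1.3) z^2 = 0, i.e. a z^2 + b z + c = 0 with a = -1.3, b = 0.55, c = 1.
  Discriminant D = b^2 - 4ac = (0.55)^2 - 4*(-1.3)*1 = 0.3025 - (-5.2) = 5.5025.
  D >= 0, so the roots are real: z = (-b +/- sqrt(D)) / (2a) = (-0.55 +/- 2.345741) / (-2.6).
    z_1 = (-0.55 + 2.345741) / (-2.6) = -0.6907,   |z_1| = 0.6907.
    z_2 = (-0.55 - 2.345741) / (-2.6) = 1.1137,   |z_2| = 1.1137.
Moduli of all roots: 2.0000, 0.6907, 1.1137.
All moduli strictly greater than 1? No.
Verdict: Not invertible.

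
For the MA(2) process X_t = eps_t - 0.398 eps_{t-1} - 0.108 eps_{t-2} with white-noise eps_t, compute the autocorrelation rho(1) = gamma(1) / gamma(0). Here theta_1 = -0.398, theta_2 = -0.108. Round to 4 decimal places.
\rho(1) = -0.3034

For an MA(q) process with theta_0 = 1, the autocovariance is
  gamma(k) = sigma^2 * sum_{i=0..q-k} theta_i * theta_{i+k},
and rho(k) = gamma(k) / gamma(0). Sigma^2 cancels.
  numerator   = (1)*(-0.398) + (-0.398)*(-0.108) = -0.355016.
  denominator = (1)^2 + (-0.398)^2 + (-0.108)^2 = 1.170068.
  rho(1) = -0.355016 / 1.170068 = -0.3034.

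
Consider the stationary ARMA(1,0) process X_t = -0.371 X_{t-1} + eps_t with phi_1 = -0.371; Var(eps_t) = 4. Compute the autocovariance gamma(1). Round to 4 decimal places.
\gamma(1) = -1.7209

Multiply the model equation by X_{t-k} and take expectations. With theta_0 = psi_0 = 1 and psi_j the MA(infinity) weights, this gives
  gamma(k) - sum_i phi_i gamma(k-i) = c_k,
  c_k = sigma^2 * sum_{j=k..q} theta_j psi_{j-k}   (c_k = 0 for k > q),
using gamma(-m) = gamma(m).
Pure AR (q = 0): c_0 = sigma^2 = 4, c_k = 0 for k >= 1.
Equations for k = 0 and k = 1 (AR order 1):
  gamma(0) = phi_1 gamma(1) + c_0
  gamma(1) = phi_1 gamma(0) + c_1
Substituting the second into the first: gamma(0) (1 - phi_1^2) = c_0 + phi_1 c_1, so
  gamma(0) = c_0 / (1 - phi_1^2) = 4 / (1 - (-0.371)^2) = 4 / 0.862359 = 4.638439.
  gamma(1) = phi_1 gamma(0) = (-0.371)(4.638439) = -1.720861.
Therefore gamma(1) = -1.7209 (to 4 decimal places).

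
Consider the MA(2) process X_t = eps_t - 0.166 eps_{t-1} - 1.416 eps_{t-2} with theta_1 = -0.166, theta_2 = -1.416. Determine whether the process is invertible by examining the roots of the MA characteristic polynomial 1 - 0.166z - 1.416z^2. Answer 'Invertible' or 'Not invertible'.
\text{Not invertible}

The MA(q) characteristic polynomial is P(z) = 1 - 0.166z - 1.416z^2.
Invertibility requires all roots to lie outside the unit circle, i.e. |z| > 1 for every root.
Set 1 + (-0.166) z + (-1.416) z^2 = 0, i.e. a z^2 + b z + c = 0 with a = -1.416, b = -0.166, c = 1.
Discriminant D = b^2 - 4ac = (-0.166)^2 - 4*(-1.416)*1 = 0.027556 - (-5.664) = 5.691556.
D >= 0, so the roots are real: z = (-b +/- sqrt(D)) / (2a) = (0.166 +/- 2.385698) / (-2.832).
  z_1 = (0.166 + 2.385698) / (-2.832) = -0.901,   |z_1| = 0.901.
  z_2 = (0.166 - 2.385698) / (-2.832) = 0.7838,   |z_2| = 0.7838.
Moduli of all roots: 0.9010, 0.7838.
All moduli strictly greater than 1? No.
Verdict: Not invertible.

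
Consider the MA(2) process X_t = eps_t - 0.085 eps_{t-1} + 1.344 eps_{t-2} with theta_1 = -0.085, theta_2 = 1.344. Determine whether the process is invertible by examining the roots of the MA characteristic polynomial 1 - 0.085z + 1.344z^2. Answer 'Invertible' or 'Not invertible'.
\text{Not invertible}

The MA(q) characteristic polynomial is P(z) = 1 - 0.085z + 1.344z^2.
Invertibility requires all roots to lie outside the unit circle, i.e. |z| > 1 for every root.
Set 1 + (-0.085) z + (1.344) z^2 = 0, i.e. a z^2 + b z + c = 0 with a = 1.344, b = -0.085, c = 1.
Discriminant D = b^2 - 4ac = (-0.085)^2 - 4*(1.344)*1 = 0.007225 - (5.376) = -5.368775.
D < 0, so the roots are the complex-conjugate pair z = (-b +/- i sqrt(-D)) / (2a) = 0.0316 +/- 0.862i.
For a conjugate pair |z|^2 = z * conj(z) = (product of roots) = c/a = 1/(1.344) = 0.744048, so |z| = sqrt(0.744048) = 0.8626 for both roots.
Moduli of all roots: 0.8626, 0.8626.
All moduli strictly greater than 1? No.
Verdict: Not invertible.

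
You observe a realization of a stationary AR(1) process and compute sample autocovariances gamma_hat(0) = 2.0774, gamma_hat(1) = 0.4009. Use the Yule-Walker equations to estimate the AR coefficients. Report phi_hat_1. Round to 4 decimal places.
\hat\phi_{1} = 0.1930

The Yule-Walker equations for an AR(p) process read, in matrix form,
  Gamma_p phi = r_p,   with   (Gamma_p)_{ij} = gamma(|i - j|),
                       (r_p)_i = gamma(i),   i,j = 1..p.
Substitute the sample gammas (Toeplitz matrix and right-hand side of size 1):
  Gamma_p = [[2.0774]]
  r_p     = [0.4009]
With p = 1 this is the single equation gamma(0) phi_1 = gamma(1):
  phi_hat_1 = gamma(1) / gamma(0) = 0.4009 / 2.0774 = 0.1930.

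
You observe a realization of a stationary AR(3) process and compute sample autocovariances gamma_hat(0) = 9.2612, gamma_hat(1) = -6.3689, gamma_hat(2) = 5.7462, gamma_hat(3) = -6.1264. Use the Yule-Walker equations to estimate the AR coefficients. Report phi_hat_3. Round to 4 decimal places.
\hat\phi_{3} = -0.3330

The Yule-Walker equations for an AR(p) process read, in matrix form,
  Gamma_p phi = r_p,   with   (Gamma_p)_{ij} = gamma(|i - j|),
                       (r_p)_i = gamma(i),   i,j = 1..p.
Substitute the sample gammas (Toeplitz matrix and right-hand side of size 3):
  Gamma_p = [[9.2612, -6.3689, 5.7462], [-6.3689, 9.2612, -6.3689], [5.7462, -6.3689, 9.2612]]
  r_p     = [-6.3689, 5.7462, -6.1264]
Written out (R1..R3):
  (R1) 9.2612 phi_1 - 6.3689 phi_2 + 5.7462 phi_3 = -6.3689
  (R2) -6.3689 phi_1 + 9.2612 phi_2 - 6.3689 phi_3 = 5.7462
  (R3) 5.7462 phi_1 - 6.3689 phi_2 + 9.2612 phi_3 = -6.1264
Gaussian elimination:
  R2 <- R2 - (-6.3689/9.2612) R1 = R2 - (-0.687697) R1:  4.881326 phi_2 - 2.417255 phi_3 = 1.366326
  R3 <- R3 - (5.7462/9.2612) R1 = R3 - (0.62046) R1:  -2.417255 phi_2 + 5.695915 phi_3 = -2.174755
  R3 <- R3 - (-2.417255/4.881326) R2 = R3 - (-0.495205) R2:  4.498879 phi_3 = -1.498144
Back-substitution:
  phi_hat_3 = -1.498144 / 4.498879 = -0.333004
  phi_hat_2 = (1.366326 - (-2.417255)(-0.333004)) / 4.881326 = 0.115004
  phi_hat_1 = (-6.3689 - (-6.3689)(0.115004) - (5.7462)(-0.333004)) / 9.2612 = -0.401994
So phi_hat = [-0.4020, 0.1150, -0.3330].
Therefore phi_hat_3 = -0.3330.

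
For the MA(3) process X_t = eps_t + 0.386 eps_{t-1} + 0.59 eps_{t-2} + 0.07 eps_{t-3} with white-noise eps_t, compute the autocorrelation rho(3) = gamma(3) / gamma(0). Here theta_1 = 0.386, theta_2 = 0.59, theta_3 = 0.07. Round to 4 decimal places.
\rho(3) = 0.0466

For an MA(q) process with theta_0 = 1, the autocovariance is
  gamma(k) = sigma^2 * sum_{i=0..q-k} theta_i * theta_{i+k},
and rho(k) = gamma(k) / gamma(0). Sigma^2 cancels.
  numerator   = (1)*(0.07) = 0.07.
  denominator = (1)^2 + (0.386)^2 + (0.59)^2 + (0.07)^2 = 1.501996.
  rho(3) = 0.07 / 1.501996 = 0.0466.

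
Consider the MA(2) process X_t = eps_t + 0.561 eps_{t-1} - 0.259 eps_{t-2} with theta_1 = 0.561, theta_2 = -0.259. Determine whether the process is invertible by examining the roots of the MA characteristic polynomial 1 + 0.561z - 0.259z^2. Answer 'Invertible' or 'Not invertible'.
\text{Invertible}

The MA(q) characteristic polynomial is P(z) = 1 + 0.561z - 0.259z^2.
Invertibility requires all roots to lie outside the unit circle, i.e. |z| > 1 for every root.
Set 1 + (0.561) z + (-0.259) z^2 = 0, i.e. a z^2 + b z + c = 0 with a = -0.259, b = 0.561, c = 1.
Discriminant D = b^2 - 4ac = (0.561)^2 - 4*(-0.259)*1 = 0.314721 - (-1.036) = 1.350721.
D >= 0, so the roots are real: z = (-b +/- sqrt(D)) / (2a) = (-0.561 +/- 1.162205) / (-0.518).
  z_1 = (-0.561 + 1.162205) / (-0.518) = -1.1606,   |z_1| = 1.1606.
  z_2 = (-0.561 - 1.162205) / (-0.518) = 3.3267,   |z_2| = 3.3267.
Moduli of all roots: 1.1606, 3.3267.
All moduli strictly greater than 1? Yes.
Verdict: Invertible.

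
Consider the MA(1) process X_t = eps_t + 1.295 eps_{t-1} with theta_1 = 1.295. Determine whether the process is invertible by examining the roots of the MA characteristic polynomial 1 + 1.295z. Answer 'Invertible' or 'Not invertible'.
\text{Not invertible}

The MA(q) characteristic polynomial is P(z) = 1 + 1.295z.
Invertibility requires all roots to lie outside the unit circle, i.e. |z| > 1 for every root.
This is linear in z: 1 + (1.295) z = 0  =>  z = -1/(1.295) = -0.772201,  |z| = 0.772201.
Moduli of all roots: 0.7722.
All moduli strictly greater than 1? No.
Verdict: Not invertible.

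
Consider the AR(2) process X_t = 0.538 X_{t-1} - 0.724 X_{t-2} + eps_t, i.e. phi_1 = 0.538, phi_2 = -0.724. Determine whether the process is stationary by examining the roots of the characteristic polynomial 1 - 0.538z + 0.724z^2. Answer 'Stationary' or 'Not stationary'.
\text{Stationary}

The AR(p) characteristic polynomial is P(z) = 1 - 0.538z + 0.724z^2.
Stationarity requires all roots to lie outside the unit circle, i.e. |z| > 1 for every root.
Set 1 + (-0.538) z + (0.724) z^2 = 0, i.e. a z^2 + b z + c = 0 with a = 0.724, b = -0.538, c = 1.
Discriminant D = b^2 - 4ac = (-0.538)^2 - 4*(0.724)*1 = 0.289444 - (2.896) = -2.606556.
D < 0, so the roots are the complex-conjugate pair z = (-b +/- i sqrt(-D)) / (2a) = 0.3715 +/- 1.115i.
For a conjugate pair |z|^2 = z * conj(z) = (product of roots) = c/a = 1/(0.724) = 1.381215, so |z| = sqrt(1.381215) = 1.1753 for both roots.
Moduli of all roots: 1.1753, 1.1753.
All moduli strictly greater than 1? Yes.
Verdict: Stationary.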